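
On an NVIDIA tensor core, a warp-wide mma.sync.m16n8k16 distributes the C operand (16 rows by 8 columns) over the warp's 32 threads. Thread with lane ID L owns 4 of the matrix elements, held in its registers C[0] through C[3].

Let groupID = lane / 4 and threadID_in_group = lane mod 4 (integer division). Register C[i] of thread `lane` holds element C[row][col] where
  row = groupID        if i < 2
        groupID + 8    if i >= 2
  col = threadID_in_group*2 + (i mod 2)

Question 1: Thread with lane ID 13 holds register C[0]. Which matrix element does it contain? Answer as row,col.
3,2

13: grp=3,tig=1
[0] (3+0,1*2+0) = (3,2)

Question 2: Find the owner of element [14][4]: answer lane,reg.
r=14→G=6,rhi=1  c=4→T=2,p=0
L=6*4+2=26  i=1*2+0=2

26,2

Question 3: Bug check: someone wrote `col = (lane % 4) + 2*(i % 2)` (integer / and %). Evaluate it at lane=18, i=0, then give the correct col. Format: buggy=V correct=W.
`(lane % 4) + 2*(i % 2)`[18,0]→2
lane 18→18/4=4, 18 mod 4=2
i=0  r:4+0→4  c:2·2+0→4
col: 2 vs 4

buggy=2 correct=4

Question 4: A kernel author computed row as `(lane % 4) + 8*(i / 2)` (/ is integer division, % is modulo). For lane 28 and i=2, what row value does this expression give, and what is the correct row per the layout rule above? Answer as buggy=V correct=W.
buggy=8 correct=15

`(lane % 4) + 8*(i / 2)`[28,2]⇒8
28: gr=7,th=0
[2] (7+8,0*2+0) = (15,0)
row: 8 vs 15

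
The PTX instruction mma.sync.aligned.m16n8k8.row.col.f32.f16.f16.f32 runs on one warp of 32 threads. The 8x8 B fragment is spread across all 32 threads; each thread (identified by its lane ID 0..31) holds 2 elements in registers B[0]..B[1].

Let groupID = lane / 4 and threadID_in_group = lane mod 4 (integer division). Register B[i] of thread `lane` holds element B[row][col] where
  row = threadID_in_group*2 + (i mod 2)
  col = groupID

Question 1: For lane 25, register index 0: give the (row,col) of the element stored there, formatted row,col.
lane 25: gid=6 (25/4), tid=1 (25%4)
i=0: r=1*2+0=2, c=gid=6

2,6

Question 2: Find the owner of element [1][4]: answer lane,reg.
c=4⇒gr=4  r=1⇒th=0,odd=1
L=4*4+0=16  i=1=1

16,1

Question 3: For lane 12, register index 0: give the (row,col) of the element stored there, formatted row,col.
lane 12->12/4=3, 12 mod 4=0
i=0  r:2·0+0->0  c:3

0,3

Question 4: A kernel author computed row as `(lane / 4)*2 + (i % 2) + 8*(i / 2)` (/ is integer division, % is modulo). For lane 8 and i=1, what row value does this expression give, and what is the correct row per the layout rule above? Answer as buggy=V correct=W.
buggy=5 correct=1

`(lane / 4)*2 + (i % 2) + 8*(i / 2)`[8,1]⇒5
L=8⇒gr=8>>2=2, th=8&3=0
[1]⇒row 0·2+1=1  col gr=2
row: 5 vs 1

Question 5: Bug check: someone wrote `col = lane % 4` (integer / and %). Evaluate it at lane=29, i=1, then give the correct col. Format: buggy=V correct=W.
buggy=1 correct=7

`lane % 4`[29,1]⇒1
lane 29⇒29/4=7, 29 mod 4=1
i=1  r:2·1+1⇒3  c:7
col: 1 vs 7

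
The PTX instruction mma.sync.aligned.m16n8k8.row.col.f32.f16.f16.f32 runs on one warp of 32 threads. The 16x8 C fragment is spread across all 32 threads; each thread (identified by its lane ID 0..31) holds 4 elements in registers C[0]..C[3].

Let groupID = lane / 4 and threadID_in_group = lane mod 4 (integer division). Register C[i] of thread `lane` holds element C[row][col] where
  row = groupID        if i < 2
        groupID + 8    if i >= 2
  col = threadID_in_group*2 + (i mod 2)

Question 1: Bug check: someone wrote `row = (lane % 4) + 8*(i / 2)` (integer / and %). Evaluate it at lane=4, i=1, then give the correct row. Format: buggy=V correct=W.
buggy=0 correct=1

`(lane % 4) + 8*(i / 2)`[4,1]->0
L=4->g=4>>2=1, t=4&3=0
[1]->row 1+0=1  col 0·2+1=1
row: 0 vs 1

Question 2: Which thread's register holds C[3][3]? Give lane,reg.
13,1

r=3⇒gr=3,Rb=0  c=3⇒th=1,odd=1
L=3*4+1=13  i=0*2+1=1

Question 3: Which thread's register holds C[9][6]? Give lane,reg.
7,2

r=9→G=1,rhi=1  c=6→T=3,p=0
L=1*4+3=7  i=1*2+0=2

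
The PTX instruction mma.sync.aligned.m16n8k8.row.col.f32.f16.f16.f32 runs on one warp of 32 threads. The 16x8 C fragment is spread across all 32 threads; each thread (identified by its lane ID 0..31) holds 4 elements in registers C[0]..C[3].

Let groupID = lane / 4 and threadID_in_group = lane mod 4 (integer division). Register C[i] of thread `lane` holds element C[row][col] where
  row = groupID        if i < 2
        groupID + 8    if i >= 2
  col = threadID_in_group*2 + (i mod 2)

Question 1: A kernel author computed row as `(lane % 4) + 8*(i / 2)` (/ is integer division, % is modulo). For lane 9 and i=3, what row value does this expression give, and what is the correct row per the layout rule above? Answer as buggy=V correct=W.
buggy=9 correct=10

`(lane % 4) + 8*(i / 2)`[9,3]⇒9
lane 9: gr=2 (9/4), th=1 (9%4)
i=3: r=2+8=10, c=1*2+1=3
row: 9 vs 10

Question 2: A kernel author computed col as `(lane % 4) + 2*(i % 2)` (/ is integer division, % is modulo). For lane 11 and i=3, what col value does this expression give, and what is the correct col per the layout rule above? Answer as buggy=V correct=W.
`(lane % 4) + 2*(i % 2)`[11,3]->5
lane 11->11/4=2, 11 mod 4=3
i=3  r:2+8->10  c:2·3+1->7
col: 5 vs 7

buggy=5 correct=7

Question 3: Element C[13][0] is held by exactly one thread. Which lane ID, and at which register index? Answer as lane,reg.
r: 13->gid=5,r8=1  c: 0->tid=0,i&1=0
L=5*4+0=20  i=1*2+0=2

20,2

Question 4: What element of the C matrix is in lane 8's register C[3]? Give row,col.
8: G=2,T=0
[3] (2+8,0*2+1) = (10,1)

10,1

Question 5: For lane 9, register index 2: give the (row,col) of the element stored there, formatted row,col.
10,2

lane 9->9/4=2, 9 mod 4=1
i=2  r:2+8->10  c:2·1+0->2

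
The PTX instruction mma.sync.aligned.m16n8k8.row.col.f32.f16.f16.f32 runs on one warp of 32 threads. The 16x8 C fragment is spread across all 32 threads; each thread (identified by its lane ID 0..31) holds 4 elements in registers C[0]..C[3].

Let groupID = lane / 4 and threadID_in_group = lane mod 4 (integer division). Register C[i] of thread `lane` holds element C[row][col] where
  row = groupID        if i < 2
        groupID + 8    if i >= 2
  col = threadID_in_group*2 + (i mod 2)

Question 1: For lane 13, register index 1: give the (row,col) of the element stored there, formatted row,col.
3,3

L=13→G=13>>2=3, T=13&3=1
[1]→row 3+0=3  col 1·2+1=3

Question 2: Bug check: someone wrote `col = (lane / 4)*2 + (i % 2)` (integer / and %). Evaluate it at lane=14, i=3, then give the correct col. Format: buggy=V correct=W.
`(lane / 4)*2 + (i % 2)`[14,3]=>7
14: grp=3,tig=2
[3] (3+8,2*2+1) = (11,5)
col: 7 vs 5

buggy=7 correct=5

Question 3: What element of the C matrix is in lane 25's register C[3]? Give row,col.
lane 25: gr=6 (25/4), th=1 (25%4)
i=3: r=6+8=14, c=1*2+1=3

14,3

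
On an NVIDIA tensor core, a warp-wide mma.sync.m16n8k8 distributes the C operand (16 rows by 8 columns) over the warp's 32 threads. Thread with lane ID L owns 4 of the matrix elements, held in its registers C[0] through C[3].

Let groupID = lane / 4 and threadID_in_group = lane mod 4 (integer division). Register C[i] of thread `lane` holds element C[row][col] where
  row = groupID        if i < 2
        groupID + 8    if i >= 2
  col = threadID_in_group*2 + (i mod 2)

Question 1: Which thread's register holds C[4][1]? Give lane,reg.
r:4=>grp=4,rB=0  c:1=>tig=0,lo=1
L=4*4+0=16  i=0*2+1=1

16,1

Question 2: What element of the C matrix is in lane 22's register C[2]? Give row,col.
lane 22->22/4=5, 22 mod 4=2
i=2  r:5+8->13  c:2·2+0->4

13,4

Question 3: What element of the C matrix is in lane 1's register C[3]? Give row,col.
8,3

lane 1: G=0 (1/4), T=1 (1%4)
i=3: r=0+8=8, c=1*2+1=3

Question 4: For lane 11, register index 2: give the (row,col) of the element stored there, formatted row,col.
10,6

lane 11⇒11/4=2, 11 mod 4=3
i=2  r:2+8⇒10  c:2·3+0⇒6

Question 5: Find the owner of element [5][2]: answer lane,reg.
r=5->g=5,rb=0  c=2->t=1,b0=0
L=5*4+1=21  i=0*2+0=0

21,0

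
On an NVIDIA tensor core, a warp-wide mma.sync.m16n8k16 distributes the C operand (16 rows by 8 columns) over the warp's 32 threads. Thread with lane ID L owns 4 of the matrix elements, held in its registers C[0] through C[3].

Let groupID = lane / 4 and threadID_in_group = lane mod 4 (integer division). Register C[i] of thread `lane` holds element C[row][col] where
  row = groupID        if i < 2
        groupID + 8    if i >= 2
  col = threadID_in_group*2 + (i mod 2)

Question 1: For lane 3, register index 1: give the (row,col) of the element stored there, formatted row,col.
0,7

lane 3->3/4=0, 3 mod 4=3
i=1  r:0+0->0  c:2·3+1->7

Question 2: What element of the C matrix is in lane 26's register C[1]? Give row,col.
6,5

26: gr=6,th=2
[1] (6+0,2*2+1) = (6,5)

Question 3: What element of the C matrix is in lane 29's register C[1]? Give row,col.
7,3

L=29⇒gr=29>>2=7, th=29&3=1
[1]⇒row 7+0=7  col 1·2+1=3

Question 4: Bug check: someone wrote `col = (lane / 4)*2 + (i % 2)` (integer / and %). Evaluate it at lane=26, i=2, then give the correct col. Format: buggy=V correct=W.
buggy=12 correct=4

`(lane / 4)*2 + (i % 2)`[26,2]->12
26: g=6,t=2
[2] (6+8,2*2+0) = (14,4)
col: 12 vs 4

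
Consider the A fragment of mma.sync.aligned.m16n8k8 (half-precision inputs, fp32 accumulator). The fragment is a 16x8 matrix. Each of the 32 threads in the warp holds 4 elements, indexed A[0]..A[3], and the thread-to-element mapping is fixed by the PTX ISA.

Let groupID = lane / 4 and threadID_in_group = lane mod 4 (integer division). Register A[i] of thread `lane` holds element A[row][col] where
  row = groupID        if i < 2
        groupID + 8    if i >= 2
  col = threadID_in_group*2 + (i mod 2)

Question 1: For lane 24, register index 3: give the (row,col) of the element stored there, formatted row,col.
14,1

24: g=6,t=0
[3] (6+8,0*2+1) = (14,1)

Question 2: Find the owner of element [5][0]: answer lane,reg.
r=5⇒gr=5,Rb=0  c=0⇒th=0,odd=0
L=5*4+0=20  i=0*2+0=0

20,0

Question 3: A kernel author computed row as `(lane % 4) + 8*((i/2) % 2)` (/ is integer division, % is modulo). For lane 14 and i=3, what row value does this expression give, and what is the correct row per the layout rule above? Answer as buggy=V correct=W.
`(lane % 4) + 8*((i/2) % 2)`[14,3]=>10
lane 14=>14/4=3, 14 mod 4=2
i=3  r:3+8=>11  c:2·2+1=>5
row: 10 vs 11

buggy=10 correct=11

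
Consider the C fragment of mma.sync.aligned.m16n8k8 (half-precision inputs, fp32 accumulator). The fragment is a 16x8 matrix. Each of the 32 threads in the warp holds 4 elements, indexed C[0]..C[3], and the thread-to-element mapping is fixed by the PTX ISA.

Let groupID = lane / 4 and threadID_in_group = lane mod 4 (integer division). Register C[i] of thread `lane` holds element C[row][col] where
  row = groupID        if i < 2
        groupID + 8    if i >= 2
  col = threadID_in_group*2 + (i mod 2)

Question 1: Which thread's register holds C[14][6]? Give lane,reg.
r:14=>grp=6,rB=1  c:6=>tig=3,lo=0
L=6*4+3=27  i=1*2+0=2

27,2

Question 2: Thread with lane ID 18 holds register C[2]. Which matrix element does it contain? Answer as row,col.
12,4

lane 18⇒18/4=4, 18 mod 4=2
i=2  r:4+8⇒12  c:2·2+0⇒4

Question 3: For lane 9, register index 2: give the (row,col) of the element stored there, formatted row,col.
9: G=2,T=1
[2] (2+8,1*2+0) = (10,2)

10,2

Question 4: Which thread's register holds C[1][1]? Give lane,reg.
r=1->g=1,rb=0  c=1->t=0,b0=1
L=1*4+0=4  i=0*2+1=1

4,1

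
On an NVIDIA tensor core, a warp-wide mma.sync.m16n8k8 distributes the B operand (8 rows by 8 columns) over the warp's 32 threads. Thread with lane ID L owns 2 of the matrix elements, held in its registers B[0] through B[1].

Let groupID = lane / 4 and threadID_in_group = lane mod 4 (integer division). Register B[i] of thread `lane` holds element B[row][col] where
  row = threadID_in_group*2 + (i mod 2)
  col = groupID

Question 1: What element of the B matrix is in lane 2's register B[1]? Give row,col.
lane 2→2/4=0, 2 mod 4=2
i=1  r:2·2+1→5  c:0

5,0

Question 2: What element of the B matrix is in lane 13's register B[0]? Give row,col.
2,3

13: gr=3,th=1
[0] (1*2+0,3) = (2,3)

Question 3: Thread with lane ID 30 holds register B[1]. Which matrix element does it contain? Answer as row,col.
5,7

L=30→G=30>>2=7, T=30&3=2
[1]→row 2·2+1=5  col G=7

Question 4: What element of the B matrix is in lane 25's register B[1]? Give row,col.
lane 25=>25/4=6, 25 mod 4=1
i=1  r:2·1+1=>3  c:6

3,6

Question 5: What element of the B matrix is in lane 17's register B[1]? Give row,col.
3,4

L=17⇒gr=17>>2=4, th=17&3=1
[1]⇒row 1·2+1=3  col gr=4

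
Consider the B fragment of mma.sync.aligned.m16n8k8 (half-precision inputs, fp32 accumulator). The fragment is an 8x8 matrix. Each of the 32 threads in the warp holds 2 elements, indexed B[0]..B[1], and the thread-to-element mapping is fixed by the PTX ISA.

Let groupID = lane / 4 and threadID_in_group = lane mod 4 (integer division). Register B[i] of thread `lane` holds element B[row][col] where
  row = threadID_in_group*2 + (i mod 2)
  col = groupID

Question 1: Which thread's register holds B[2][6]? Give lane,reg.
c:6=>grp=6  r:2=>tig=1,lo=0
L=6*4+1=25  i=0=0

25,0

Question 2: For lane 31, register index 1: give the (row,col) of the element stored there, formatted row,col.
lane 31: G=7 (31/4), T=3 (31%4)
i=1: r=3*2+1=7, c=G=7

7,7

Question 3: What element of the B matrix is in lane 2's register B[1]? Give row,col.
5,0

lane 2: g=0 (2/4), t=2 (2%4)
i=1: r=2*2+1=5, c=g=0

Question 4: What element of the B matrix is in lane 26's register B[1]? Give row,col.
5,6

lane 26=>26/4=6, 26 mod 4=2
i=1  r:2·2+1=>5  c:6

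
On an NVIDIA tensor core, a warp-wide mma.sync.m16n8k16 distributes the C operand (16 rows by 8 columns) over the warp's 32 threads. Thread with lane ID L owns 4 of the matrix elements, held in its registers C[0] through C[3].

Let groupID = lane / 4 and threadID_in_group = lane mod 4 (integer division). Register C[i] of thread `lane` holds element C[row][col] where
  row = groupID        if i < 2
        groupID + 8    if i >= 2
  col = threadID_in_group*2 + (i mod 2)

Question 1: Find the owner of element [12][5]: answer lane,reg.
18,3

r=12⇒gr=4,Rb=1  c=5⇒th=2,odd=1
L=4*4+2=18  i=1*2+1=3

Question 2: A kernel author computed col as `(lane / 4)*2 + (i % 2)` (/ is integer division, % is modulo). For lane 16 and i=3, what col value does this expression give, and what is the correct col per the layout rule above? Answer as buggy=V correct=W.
buggy=9 correct=1

`(lane / 4)*2 + (i % 2)`[16,3]->9
16: g=4,t=0
[3] (4+8,0*2+1) = (12,1)
col: 9 vs 1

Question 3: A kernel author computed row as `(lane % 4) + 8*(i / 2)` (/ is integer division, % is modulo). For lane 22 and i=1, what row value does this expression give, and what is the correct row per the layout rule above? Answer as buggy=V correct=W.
buggy=2 correct=5

`(lane % 4) + 8*(i / 2)`[22,1]→2
L=22→G=22>>2=5, T=22&3=2
[1]→row 5+0=5  col 2·2+1=5
row: 2 vs 5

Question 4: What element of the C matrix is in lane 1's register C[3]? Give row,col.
L=1->g=1>>2=0, t=1&3=1
[3]->row 0+8=8  col 1·2+1=3

8,3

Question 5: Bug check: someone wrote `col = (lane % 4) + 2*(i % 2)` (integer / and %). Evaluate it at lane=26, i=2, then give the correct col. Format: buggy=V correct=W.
`(lane % 4) + 2*(i % 2)`[26,2]→2
lane 26→26/4=6, 26 mod 4=2
i=2  r:6+8→14  c:2·2+0→4
col: 2 vs 4

buggy=2 correct=4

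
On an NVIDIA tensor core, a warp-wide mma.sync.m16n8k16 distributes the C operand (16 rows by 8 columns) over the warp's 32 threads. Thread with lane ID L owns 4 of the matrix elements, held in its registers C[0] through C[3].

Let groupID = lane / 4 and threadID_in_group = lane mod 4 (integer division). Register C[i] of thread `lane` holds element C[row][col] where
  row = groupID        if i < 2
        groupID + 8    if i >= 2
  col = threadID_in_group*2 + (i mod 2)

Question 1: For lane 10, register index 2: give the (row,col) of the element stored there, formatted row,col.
lane 10⇒10/4=2, 10 mod 4=2
i=2  r:2+8⇒10  c:2·2+0⇒4

10,4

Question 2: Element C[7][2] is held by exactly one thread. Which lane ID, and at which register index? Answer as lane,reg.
29,0

r=7->g=7,rb=0  c=2->t=1,b0=0
L=7*4+1=29  i=0*2+0=0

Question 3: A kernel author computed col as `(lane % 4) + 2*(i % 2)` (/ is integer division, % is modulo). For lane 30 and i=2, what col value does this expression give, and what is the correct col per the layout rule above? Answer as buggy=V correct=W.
`(lane % 4) + 2*(i % 2)`[30,2]→2
L=30→G=30>>2=7, T=30&3=2
[2]→row 7+8=15  col 2·2+0=4
col: 2 vs 4

buggy=2 correct=4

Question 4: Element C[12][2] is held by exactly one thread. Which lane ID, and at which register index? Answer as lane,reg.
17,2

r: 12->gid=4,r8=1  c: 2->tid=1,i&1=0
L=4*4+1=17  i=1*2+0=2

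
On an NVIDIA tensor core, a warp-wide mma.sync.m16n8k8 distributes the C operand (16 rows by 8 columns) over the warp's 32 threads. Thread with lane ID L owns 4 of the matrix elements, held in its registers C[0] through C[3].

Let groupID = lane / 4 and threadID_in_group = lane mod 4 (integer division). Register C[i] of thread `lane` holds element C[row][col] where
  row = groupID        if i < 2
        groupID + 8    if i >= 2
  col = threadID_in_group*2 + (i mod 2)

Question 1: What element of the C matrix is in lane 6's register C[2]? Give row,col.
9,4

6: G=1,T=2
[2] (1+8,2*2+0) = (9,4)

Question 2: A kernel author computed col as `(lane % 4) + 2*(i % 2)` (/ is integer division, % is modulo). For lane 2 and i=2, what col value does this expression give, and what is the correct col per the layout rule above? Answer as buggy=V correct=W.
buggy=2 correct=4

`(lane % 4) + 2*(i % 2)`[2,2]->2
L=2->gid=2>>2=0, tid=2&3=2
[2]->row 0+8=8  col 2·2+0=4
col: 2 vs 4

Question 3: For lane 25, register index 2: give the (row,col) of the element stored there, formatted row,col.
14,2

lane 25: gid=6 (25/4), tid=1 (25%4)
i=2: r=6+8=14, c=1*2+0=2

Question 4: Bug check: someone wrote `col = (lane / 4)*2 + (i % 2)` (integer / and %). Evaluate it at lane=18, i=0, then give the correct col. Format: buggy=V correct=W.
`(lane / 4)*2 + (i % 2)`[18,0]->8
lane 18: gid=4 (18/4), tid=2 (18%4)
i=0: r=4+0=4, c=2*2+0=4
col: 8 vs 4

buggy=8 correct=4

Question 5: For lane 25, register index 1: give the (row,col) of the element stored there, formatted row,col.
lane 25: g=6 (25/4), t=1 (25%4)
i=1: r=6+0=6, c=1*2+1=3

6,3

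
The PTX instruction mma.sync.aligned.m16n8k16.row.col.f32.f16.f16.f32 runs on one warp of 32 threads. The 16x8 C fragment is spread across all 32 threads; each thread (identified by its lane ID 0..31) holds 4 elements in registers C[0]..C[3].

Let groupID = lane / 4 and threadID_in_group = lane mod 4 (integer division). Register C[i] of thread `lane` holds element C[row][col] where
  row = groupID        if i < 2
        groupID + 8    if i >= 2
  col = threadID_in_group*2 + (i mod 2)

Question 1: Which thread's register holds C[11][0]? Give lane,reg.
12,2

r=11⇒gr=3,Rb=1  c=0⇒th=0,odd=0
L=3*4+0=12  i=1*2+0=2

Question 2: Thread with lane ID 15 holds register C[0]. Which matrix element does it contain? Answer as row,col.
15: gid=3,tid=3
[0] (3+0,3*2+0) = (3,6)

3,6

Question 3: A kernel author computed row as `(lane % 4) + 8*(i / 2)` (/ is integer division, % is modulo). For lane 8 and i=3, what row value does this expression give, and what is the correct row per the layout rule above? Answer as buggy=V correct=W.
`(lane % 4) + 8*(i / 2)`[8,3]=>8
8: grp=2,tig=0
[3] (2+8,0*2+1) = (10,1)
row: 8 vs 10

buggy=8 correct=10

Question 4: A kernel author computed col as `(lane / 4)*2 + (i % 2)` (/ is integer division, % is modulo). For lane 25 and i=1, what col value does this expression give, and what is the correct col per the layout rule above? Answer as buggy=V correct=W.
buggy=13 correct=3

`(lane / 4)*2 + (i % 2)`[25,1]=>13
lane 25: grp=6 (25/4), tig=1 (25%4)
i=1: r=6+0=6, c=1*2+1=3
col: 13 vs 3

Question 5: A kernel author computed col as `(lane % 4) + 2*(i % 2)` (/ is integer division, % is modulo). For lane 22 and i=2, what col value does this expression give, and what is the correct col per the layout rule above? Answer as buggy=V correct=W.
buggy=2 correct=4

`(lane % 4) + 2*(i % 2)`[22,2]=>2
lane 22=>22/4=5, 22 mod 4=2
i=2  r:5+8=>13  c:2·2+0=>4
col: 2 vs 4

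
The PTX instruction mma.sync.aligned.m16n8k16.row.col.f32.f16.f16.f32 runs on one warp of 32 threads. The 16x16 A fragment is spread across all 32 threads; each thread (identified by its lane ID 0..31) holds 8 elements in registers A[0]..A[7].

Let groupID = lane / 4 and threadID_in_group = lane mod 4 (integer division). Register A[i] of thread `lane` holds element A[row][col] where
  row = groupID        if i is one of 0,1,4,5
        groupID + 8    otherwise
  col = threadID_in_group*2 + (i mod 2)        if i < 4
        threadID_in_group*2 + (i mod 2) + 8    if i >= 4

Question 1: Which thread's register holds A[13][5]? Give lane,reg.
r=13⇒gr=5,Rb=1  c=5⇒Cb=0,th=2,odd=1
L=5*4+2=22  i=0*4+1*2+1=3

22,3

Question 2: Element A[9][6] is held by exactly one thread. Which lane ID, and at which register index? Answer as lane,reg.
r: 9->gid=1,r8=1  c: 6->c8=0,tid=3,i&1=0
L=1*4+3=7  i=0*4+1*2+0=2

7,2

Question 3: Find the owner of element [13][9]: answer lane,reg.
r: 13->gid=5,r8=1  c: 9->c8=1,tid=0,i&1=1
L=5*4+0=20  i=1*4+1*2+1=7

20,7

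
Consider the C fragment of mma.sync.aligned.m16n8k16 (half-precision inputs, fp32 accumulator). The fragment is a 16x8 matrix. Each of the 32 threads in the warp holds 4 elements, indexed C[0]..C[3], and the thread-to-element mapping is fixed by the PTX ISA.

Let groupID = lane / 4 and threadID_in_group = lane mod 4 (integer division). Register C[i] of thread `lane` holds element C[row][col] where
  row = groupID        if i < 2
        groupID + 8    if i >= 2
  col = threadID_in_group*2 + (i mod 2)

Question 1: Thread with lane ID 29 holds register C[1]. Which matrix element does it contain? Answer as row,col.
7,3

L=29⇒gr=29>>2=7, th=29&3=1
[1]⇒row 7+0=7  col 1·2+1=3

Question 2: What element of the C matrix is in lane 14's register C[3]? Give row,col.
11,5

lane 14: gr=3 (14/4), th=2 (14%4)
i=3: r=3+8=11, c=2*2+1=5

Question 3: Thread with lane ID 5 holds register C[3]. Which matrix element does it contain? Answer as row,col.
9,3

lane 5: gr=1 (5/4), th=1 (5%4)
i=3: r=1+8=9, c=1*2+1=3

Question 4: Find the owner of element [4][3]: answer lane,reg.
17,1

r:4=>grp=4,rB=0  c:3=>tig=1,lo=1
L=4*4+1=17  i=0*2+1=1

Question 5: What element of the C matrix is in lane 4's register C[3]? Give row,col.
9,1

4: gr=1,th=0
[3] (1+8,0*2+1) = (9,1)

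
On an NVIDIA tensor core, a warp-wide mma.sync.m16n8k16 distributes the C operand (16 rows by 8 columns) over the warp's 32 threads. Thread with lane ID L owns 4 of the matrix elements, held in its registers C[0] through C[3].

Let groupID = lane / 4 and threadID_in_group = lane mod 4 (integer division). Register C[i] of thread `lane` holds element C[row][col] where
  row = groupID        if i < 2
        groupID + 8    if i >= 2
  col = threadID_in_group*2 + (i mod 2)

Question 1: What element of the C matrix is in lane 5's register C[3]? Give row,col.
9,3

lane 5: gid=1 (5/4), tid=1 (5%4)
i=3: r=1+8=9, c=1*2+1=3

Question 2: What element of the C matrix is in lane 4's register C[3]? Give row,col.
lane 4=>4/4=1, 4 mod 4=0
i=3  r:1+8=>9  c:2·0+1=>1

9,1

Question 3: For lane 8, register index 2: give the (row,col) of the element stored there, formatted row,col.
10,0

lane 8: grp=2 (8/4), tig=0 (8%4)
i=2: r=2+8=10, c=0*2+0=0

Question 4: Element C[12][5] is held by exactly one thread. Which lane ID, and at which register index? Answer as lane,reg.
18,3

r=12->g=4,rb=1  c=5->t=2,b0=1
L=4*4+2=18  i=1*2+1=3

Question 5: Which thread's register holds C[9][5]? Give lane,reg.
r: 9->gid=1,r8=1  c: 5->tid=2,i&1=1
L=1*4+2=6  i=1*2+1=3

6,3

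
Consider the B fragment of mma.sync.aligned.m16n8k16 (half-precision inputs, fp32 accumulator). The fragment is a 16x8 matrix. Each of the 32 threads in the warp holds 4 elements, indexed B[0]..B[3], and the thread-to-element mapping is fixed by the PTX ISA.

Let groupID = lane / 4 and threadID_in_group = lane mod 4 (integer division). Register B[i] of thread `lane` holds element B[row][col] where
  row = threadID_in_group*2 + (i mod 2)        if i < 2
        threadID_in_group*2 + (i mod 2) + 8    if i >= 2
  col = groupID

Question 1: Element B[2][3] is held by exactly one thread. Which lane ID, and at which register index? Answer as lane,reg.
c=3→G=3  r=2→rhi=0,T=1,p=0
L=3*4+1=13  i=0*2+0=0

13,0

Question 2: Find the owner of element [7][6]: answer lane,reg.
c=6⇒gr=6  r=7⇒Rb=0,th=3,odd=1
L=6*4+3=27  i=0*2+1=1

27,1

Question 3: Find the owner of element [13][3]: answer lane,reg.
c=3→G=3  r=13→rhi=1,T=2,p=1
L=3*4+2=14  i=1*2+1=3

14,3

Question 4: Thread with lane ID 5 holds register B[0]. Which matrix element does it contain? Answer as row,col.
2,1

L=5⇒gr=5>>2=1, th=5&3=1
[0]⇒row 1·2+0+0=2  col gr=1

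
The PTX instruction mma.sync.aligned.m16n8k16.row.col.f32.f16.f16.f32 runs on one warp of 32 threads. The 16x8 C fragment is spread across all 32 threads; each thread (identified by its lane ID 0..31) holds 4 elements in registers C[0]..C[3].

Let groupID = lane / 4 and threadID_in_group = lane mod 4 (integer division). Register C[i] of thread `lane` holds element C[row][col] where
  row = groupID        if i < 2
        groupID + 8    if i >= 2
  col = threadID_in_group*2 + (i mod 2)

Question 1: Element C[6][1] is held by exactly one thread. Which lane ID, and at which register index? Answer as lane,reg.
r:6=>grp=6,rB=0  c:1=>tig=0,lo=1
L=6*4+0=24  i=0*2+1=1

24,1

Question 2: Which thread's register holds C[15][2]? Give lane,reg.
r: 15->gid=7,r8=1  c: 2->tid=1,i&1=0
L=7*4+1=29  i=1*2+0=2

29,2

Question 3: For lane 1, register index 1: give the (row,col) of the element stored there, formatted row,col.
L=1->gid=1>>2=0, tid=1&3=1
[1]->row 0+0=0  col 1·2+1=3

0,3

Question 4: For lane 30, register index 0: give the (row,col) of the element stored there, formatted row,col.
7,4

lane 30: gr=7 (30/4), th=2 (30%4)
i=0: r=7+0=7, c=2*2+0=4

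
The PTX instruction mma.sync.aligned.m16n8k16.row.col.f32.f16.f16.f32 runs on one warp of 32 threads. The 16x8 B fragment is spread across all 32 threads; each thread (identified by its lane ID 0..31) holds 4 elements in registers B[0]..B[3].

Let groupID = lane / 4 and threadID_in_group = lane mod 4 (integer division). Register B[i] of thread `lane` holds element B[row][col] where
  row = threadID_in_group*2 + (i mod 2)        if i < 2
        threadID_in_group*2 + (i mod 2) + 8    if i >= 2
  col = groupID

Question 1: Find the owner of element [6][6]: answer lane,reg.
27,0

c=6⇒gr=6  r=6⇒Rb=0,th=3,odd=0
L=6*4+3=27  i=0*2+0=0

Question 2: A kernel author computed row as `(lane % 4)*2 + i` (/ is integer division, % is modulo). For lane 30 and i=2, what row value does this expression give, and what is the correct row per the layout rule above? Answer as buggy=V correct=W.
`(lane % 4)*2 + i`[30,2]->6
lane 30: g=7 (30/4), t=2 (30%4)
i=2: r=2*2+0+8=12, c=g=7
row: 6 vs 12

buggy=6 correct=12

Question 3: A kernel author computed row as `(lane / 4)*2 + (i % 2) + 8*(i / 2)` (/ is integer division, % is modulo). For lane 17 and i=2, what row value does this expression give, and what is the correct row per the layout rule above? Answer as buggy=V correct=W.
`(lane / 4)*2 + (i % 2) + 8*(i / 2)`[17,2]->16
L=17->g=17>>2=4, t=17&3=1
[2]->row 1·2+0+8=10  col g=4
row: 16 vs 10

buggy=16 correct=10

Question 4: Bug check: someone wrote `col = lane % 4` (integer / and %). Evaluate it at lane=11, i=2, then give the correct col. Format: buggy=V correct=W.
buggy=3 correct=2

`lane % 4`[11,2]->3
lane 11->11/4=2, 11 mod 4=3
i=2  r:2·3+0+8->14  c:2
col: 3 vs 2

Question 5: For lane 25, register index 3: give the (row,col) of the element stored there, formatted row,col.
25: G=6,T=1
[3] (1*2+1+8,6) = (11,6)

11,6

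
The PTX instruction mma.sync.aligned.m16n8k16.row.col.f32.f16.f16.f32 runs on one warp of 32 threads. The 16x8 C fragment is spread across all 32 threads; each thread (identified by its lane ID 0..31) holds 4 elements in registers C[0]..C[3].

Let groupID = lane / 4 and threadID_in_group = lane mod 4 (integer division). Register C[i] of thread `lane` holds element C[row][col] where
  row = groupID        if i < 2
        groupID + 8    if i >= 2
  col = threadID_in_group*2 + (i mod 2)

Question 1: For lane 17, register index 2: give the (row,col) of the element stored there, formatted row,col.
12,2

L=17⇒gr=17>>2=4, th=17&3=1
[2]⇒row 4+8=12  col 1·2+0=2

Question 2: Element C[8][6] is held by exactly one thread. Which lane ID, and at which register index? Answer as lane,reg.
r=8→G=0,rhi=1  c=6→T=3,p=0
L=0*4+3=3  i=1*2+0=2

3,2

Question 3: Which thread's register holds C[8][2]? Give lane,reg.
1,2

r:8=>grp=0,rB=1  c:2=>tig=1,lo=0
L=0*4+1=1  i=1*2+0=2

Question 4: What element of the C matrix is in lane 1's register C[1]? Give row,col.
1: G=0,T=1
[1] (0+0,1*2+1) = (0,3)

0,3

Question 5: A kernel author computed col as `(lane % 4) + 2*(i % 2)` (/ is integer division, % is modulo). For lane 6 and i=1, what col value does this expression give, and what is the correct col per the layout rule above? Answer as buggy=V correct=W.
buggy=4 correct=5

`(lane % 4) + 2*(i % 2)`[6,1]→4
lane 6: G=1 (6/4), T=2 (6%4)
i=1: r=1+0=1, c=2*2+1=5
col: 4 vs 5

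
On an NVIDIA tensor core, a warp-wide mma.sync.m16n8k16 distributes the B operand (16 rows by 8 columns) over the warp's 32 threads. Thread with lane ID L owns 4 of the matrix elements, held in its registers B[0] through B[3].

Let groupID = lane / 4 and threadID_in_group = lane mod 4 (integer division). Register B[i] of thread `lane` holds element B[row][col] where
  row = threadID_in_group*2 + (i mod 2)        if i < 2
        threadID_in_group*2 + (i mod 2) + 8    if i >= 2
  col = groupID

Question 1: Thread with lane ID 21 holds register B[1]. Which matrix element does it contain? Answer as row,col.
lane 21: g=5 (21/4), t=1 (21%4)
i=1: r=1*2+1+0=3, c=g=5

3,5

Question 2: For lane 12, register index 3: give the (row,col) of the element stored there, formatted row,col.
lane 12: gr=3 (12/4), th=0 (12%4)
i=3: r=0*2+1+8=9, c=gr=3

9,3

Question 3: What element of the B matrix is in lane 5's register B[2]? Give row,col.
10,1

lane 5: gr=1 (5/4), th=1 (5%4)
i=2: r=1*2+0+8=10, c=gr=1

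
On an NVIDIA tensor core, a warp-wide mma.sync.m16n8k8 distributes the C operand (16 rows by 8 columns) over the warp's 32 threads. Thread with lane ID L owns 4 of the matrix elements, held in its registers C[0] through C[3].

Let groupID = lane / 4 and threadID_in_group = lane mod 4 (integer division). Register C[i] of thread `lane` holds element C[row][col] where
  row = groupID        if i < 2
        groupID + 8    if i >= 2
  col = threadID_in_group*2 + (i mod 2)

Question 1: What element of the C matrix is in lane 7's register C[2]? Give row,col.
lane 7: G=1 (7/4), T=3 (7%4)
i=2: r=1+8=9, c=3*2+0=6

9,6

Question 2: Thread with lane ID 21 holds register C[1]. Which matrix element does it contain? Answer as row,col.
21: g=5,t=1
[1] (5+0,1*2+1) = (5,3)

5,3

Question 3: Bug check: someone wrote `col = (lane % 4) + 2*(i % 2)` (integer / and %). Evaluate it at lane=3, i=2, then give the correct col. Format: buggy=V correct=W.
buggy=3 correct=6

`(lane % 4) + 2*(i % 2)`[3,2]=>3
L=3=>grp=3>>2=0, tig=3&3=3
[2]=>row 0+8=8  col 3·2+0=6
col: 3 vs 6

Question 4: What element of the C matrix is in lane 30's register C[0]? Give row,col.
L=30->gid=30>>2=7, tid=30&3=2
[0]->row 7+0=7  col 2·2+0=4

7,4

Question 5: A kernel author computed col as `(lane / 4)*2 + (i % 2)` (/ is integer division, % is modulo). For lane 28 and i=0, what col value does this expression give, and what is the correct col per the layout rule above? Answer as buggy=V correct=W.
buggy=14 correct=0

`(lane / 4)*2 + (i % 2)`[28,0]=>14
L=28=>grp=28>>2=7, tig=28&3=0
[0]=>row 7+0=7  col 0·2+0=0
col: 14 vs 0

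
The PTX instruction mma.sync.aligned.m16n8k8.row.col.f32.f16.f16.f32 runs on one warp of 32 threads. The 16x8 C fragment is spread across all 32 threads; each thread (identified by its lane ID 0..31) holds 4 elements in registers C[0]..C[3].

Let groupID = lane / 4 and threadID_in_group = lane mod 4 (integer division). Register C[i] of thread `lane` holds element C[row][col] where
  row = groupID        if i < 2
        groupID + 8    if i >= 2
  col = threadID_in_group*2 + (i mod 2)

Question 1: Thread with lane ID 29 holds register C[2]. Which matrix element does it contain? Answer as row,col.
15,2

lane 29: grp=7 (29/4), tig=1 (29%4)
i=2: r=7+8=15, c=1*2+0=2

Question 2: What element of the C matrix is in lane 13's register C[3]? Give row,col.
L=13→G=13>>2=3, T=13&3=1
[3]→row 3+8=11  col 1·2+1=3

11,3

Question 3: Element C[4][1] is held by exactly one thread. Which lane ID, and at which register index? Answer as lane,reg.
16,1

r=4->g=4,rb=0  c=1->t=0,b0=1
L=4*4+0=16  i=0*2+1=1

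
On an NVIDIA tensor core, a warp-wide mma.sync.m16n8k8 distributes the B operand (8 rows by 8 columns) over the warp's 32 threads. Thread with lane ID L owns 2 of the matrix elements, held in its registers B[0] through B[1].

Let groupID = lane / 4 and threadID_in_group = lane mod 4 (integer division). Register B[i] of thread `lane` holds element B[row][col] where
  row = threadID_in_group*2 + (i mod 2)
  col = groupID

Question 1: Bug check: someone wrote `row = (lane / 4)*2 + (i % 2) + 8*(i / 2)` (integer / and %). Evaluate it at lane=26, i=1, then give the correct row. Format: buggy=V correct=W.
`(lane / 4)*2 + (i % 2) + 8*(i / 2)`[26,1]→13
26: G=6,T=2
[1] (2*2+1,6) = (5,6)
row: 13 vs 5

buggy=13 correct=5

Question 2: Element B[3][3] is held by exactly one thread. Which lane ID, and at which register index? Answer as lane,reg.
13,1

c=3⇒gr=3  r=3⇒th=1,odd=1
L=3*4+1=13  i=1=1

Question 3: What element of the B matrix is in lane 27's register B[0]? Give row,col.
L=27=>grp=27>>2=6, tig=27&3=3
[0]=>row 3·2+0=6  col grp=6

6,6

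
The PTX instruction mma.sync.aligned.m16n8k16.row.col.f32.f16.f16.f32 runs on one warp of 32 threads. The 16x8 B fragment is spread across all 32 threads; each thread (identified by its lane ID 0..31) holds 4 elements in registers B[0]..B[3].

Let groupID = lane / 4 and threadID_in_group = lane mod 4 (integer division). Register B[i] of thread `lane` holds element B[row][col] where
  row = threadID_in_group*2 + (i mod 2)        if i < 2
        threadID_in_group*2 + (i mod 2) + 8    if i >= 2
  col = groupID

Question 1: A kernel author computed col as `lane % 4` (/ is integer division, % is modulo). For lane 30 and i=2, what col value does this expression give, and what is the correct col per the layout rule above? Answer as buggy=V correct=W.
`lane % 4`[30,2]⇒2
lane 30⇒30/4=7, 30 mod 4=2
i=2  r:2·2+0+8⇒12  c:7
col: 2 vs 7

buggy=2 correct=7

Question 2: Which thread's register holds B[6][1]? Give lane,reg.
7,0

c=1⇒gr=1  r=6⇒Rb=0,th=3,odd=0
L=1*4+3=7  i=0*2+0=0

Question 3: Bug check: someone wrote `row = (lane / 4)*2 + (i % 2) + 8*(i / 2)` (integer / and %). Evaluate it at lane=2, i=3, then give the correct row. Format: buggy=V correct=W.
`(lane / 4)*2 + (i % 2) + 8*(i / 2)`[2,3]->9
2: g=0,t=2
[3] (2*2+1+8,0) = (13,0)
row: 9 vs 13

buggy=9 correct=13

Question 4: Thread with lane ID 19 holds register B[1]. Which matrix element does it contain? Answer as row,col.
L=19→G=19>>2=4, T=19&3=3
[1]→row 3·2+1+0=7  col G=4

7,4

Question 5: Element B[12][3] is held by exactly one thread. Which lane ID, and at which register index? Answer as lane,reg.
14,2

c: 3->gid=3  r: 12->r8=1,tid=2,i&1=0
L=3*4+2=14  i=1*2+0=2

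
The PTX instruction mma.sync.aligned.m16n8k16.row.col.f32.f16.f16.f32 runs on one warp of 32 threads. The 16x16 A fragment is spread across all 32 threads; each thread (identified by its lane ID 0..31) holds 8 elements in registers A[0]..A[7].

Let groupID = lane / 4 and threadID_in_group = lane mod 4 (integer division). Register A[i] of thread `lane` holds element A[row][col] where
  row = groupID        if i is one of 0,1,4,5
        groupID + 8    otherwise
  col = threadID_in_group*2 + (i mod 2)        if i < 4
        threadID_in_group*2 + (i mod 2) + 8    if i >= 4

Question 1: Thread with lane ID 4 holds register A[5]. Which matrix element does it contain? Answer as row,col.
L=4->gid=4>>2=1, tid=4&3=0
[5]->row 1+0=1  col 0·2+1+8=9

1,9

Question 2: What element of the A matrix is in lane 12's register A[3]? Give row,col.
lane 12: gid=3 (12/4), tid=0 (12%4)
i=3: r=3+8=11, c=0*2+1+0=1

11,1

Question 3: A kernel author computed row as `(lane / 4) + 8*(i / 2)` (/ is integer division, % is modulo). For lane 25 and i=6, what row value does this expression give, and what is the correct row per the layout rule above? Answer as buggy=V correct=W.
buggy=30 correct=14

`(lane / 4) + 8*(i / 2)`[25,6]⇒30
lane 25: gr=6 (25/4), th=1 (25%4)
i=6: r=6+8=14, c=1*2+0+8=10
row: 30 vs 14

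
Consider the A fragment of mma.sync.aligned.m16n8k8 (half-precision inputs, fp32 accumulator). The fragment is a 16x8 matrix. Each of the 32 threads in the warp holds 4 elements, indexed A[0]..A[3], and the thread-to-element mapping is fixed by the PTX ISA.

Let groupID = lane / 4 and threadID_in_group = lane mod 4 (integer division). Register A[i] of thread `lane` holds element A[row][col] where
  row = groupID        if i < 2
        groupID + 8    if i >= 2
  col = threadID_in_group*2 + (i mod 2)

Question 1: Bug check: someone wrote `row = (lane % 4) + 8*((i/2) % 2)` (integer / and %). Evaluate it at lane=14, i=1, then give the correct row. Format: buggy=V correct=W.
`(lane % 4) + 8*((i/2) % 2)`[14,1]⇒2
lane 14: gr=3 (14/4), th=2 (14%4)
i=1: r=3+0=3, c=2*2+1=5
row: 2 vs 3

buggy=2 correct=3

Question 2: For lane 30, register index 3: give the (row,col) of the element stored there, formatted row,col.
L=30→G=30>>2=7, T=30&3=2
[3]→row 7+8=15  col 2·2+1=5

15,5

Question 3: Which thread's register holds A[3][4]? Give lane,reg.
r: 3->gid=3,r8=0  c: 4->tid=2,i&1=0
L=3*4+2=14  i=0*2+0=0

14,0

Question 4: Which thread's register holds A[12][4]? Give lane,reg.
r=12→G=4,rhi=1  c=4→T=2,p=0
L=4*4+2=18  i=1*2+0=2

18,2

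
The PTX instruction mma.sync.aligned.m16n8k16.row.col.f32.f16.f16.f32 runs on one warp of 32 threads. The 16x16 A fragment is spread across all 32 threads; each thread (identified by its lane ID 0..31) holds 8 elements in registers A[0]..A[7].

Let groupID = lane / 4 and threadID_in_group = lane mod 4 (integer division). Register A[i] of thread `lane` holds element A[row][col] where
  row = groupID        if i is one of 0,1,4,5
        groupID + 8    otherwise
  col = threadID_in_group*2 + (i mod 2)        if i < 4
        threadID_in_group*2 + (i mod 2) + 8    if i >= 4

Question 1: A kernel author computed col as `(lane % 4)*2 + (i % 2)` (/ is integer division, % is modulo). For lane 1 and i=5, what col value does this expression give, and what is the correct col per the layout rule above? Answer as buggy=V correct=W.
buggy=3 correct=11

`(lane % 4)*2 + (i % 2)`[1,5]->3
lane 1->1/4=0, 1 mod 4=1
i=5  r:0+0->0  c:2·1+1+8->11
col: 3 vs 11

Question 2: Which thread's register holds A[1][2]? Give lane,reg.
5,0

r=1->g=1,rb=0  c=2->cb=0,t=1,b0=0
L=1*4+1=5  i=0*4+0*2+0=0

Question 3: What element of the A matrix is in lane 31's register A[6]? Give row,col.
15,14

lane 31: gr=7 (31/4), th=3 (31%4)
i=6: r=7+8=15, c=3*2+0+8=14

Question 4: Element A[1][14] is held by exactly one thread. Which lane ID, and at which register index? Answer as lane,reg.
r=1→G=1,rhi=0  c=14→chi=1,T=3,p=0
L=1*4+3=7  i=1*4+0*2+0=4

7,4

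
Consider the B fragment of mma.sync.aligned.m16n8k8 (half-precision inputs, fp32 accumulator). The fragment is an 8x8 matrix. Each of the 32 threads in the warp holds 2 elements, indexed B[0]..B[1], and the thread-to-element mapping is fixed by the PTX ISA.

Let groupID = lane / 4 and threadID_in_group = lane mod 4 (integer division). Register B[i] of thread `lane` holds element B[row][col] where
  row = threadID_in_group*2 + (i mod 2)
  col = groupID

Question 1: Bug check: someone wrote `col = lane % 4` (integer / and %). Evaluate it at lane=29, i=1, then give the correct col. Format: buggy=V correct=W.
`lane % 4`[29,1]⇒1
lane 29⇒29/4=7, 29 mod 4=1
i=1  r:2·1+1⇒3  c:7
col: 1 vs 7

buggy=1 correct=7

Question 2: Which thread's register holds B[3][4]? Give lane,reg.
c=4→G=4  r=3→T=1,p=1
L=4*4+1=17  i=1=1

17,1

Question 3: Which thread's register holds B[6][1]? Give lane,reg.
7,0

c=1→G=1  r=6→T=3,p=0
L=1*4+3=7  i=0=0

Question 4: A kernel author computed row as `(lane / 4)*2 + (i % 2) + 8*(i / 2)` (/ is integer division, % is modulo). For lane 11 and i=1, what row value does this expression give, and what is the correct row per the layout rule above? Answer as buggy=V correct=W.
buggy=5 correct=7

`(lane / 4)*2 + (i % 2) + 8*(i / 2)`[11,1]->5
lane 11: g=2 (11/4), t=3 (11%4)
i=1: r=3*2+1=7, c=g=2
row: 5 vs 7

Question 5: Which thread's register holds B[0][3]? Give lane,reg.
12,0

c=3->g=3  r=0->t=0,b0=0
L=3*4+0=12  i=0=0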